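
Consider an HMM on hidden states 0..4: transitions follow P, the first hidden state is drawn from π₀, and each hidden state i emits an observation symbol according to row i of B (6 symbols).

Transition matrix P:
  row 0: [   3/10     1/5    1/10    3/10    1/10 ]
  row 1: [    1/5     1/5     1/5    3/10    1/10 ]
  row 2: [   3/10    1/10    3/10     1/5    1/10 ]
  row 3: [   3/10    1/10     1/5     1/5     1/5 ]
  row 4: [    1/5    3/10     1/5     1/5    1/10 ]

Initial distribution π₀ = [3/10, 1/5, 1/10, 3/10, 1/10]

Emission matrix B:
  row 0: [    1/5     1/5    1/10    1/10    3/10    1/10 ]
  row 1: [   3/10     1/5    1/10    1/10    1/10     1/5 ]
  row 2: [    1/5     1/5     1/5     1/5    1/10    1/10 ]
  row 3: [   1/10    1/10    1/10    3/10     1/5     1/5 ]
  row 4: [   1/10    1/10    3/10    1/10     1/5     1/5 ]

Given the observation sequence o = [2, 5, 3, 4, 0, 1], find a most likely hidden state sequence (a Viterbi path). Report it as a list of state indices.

path = [4, 1, 3, 0, 0, 0]

t=0: δ = [3.000e-02, 2.000e-02, 2.000e-02, 3.000e-02, 3.000e-02]  (obs o_0=2)
t=1: δ = [9.000e-04, 1.800e-03, 6.000e-04, 1.800e-03, 1.200e-03]  ψ = [0, 4, 2, 0, 3]  (obs o_1=5)
t=2: δ = [5.400e-05, 3.600e-05, 7.200e-05, 1.620e-04, 3.600e-05]  ψ = [3, 1, 1, 1, 3]  (obs o_2=3)
t=3: δ = [1.458e-05, 1.620e-06, 3.240e-06, 6.480e-06, 6.480e-06]  ψ = [3, 3, 3, 3, 3]  (obs o_3=4)
t=4: δ = [8.748e-07, 8.748e-07, 2.916e-07, 4.374e-07, 1.458e-07]  ψ = [0, 0, 0, 0, 0]  (obs o_4=0)
t=5: δ = [5.249e-08, 3.499e-08, 3.499e-08, 2.624e-08, 8.748e-09]  ψ = [0, 0, 1, 0, 0]  (obs o_5=1)
backtrack: best end state = 0; path = [4, 1, 3, 0, 0, 0]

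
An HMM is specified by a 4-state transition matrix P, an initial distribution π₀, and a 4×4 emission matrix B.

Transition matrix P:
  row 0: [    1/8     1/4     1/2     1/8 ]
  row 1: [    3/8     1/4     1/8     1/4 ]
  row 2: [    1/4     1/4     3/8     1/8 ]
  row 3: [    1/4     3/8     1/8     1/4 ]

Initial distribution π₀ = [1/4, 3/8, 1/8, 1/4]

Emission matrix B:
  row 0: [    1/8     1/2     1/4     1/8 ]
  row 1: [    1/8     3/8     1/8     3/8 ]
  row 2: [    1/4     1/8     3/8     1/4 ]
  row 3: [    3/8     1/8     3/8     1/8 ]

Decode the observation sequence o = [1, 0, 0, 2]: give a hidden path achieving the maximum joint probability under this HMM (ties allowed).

t=0: δ = [1.250e-01, 1.406e-01, 1.562e-02, 3.125e-02]  (obs o_0=1)
t=1: δ = [6.592e-03, 4.395e-03, 1.562e-02, 1.318e-02]  ψ = [1, 1, 0, 1]  (obs o_1=0)
t=2: δ = [4.883e-04, 6.180e-04, 1.465e-03, 1.236e-03]  ψ = [2, 3, 2, 3]  (obs o_2=0)
t=3: δ = [9.155e-05, 5.794e-05, 2.060e-04, 1.159e-04]  ψ = [2, 3, 2, 3]  (obs o_3=2)
backtrack: best end state = 2; path = [0, 2, 2, 2]

path = [0, 2, 2, 2]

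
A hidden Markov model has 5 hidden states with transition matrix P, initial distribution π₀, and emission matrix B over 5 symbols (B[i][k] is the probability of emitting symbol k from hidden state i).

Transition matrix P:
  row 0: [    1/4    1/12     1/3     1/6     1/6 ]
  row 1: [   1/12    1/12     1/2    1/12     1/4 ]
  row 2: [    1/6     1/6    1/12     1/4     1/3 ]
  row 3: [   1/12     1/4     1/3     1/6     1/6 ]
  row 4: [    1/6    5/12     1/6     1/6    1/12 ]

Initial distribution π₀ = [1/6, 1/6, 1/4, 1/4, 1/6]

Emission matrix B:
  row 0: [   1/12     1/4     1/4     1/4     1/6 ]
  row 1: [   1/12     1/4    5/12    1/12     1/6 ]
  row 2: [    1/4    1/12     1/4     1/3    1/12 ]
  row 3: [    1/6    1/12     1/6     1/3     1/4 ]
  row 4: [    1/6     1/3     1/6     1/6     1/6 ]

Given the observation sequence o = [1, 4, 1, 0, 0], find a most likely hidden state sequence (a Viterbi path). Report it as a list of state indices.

t=0: δ = [4.167e-02, 4.167e-02, 2.083e-02, 2.083e-02, 5.556e-02]  (obs o_0=1)
t=1: δ = [1.736e-03, 3.858e-03, 1.736e-03, 2.315e-03, 1.736e-03]  ψ = [0, 4, 1, 4, 1]  (obs o_1=4)
t=2: δ = [1.085e-04, 1.808e-04, 1.608e-04, 3.617e-05, 3.215e-04]  ψ = [0, 4, 1, 2, 1]  (obs o_2=1)
t=3: δ = [4.465e-06, 1.116e-05, 2.261e-05, 8.931e-06, 8.931e-06]  ψ = [4, 4, 1, 4, 2]  (obs o_3=0)
t=4: δ = [3.140e-07, 3.140e-07, 1.395e-06, 9.419e-07, 1.256e-06]  ψ = [2, 2, 1, 2, 2]  (obs o_4=0)
backtrack: best end state = 2; path = [4, 1, 4, 1, 2]

path = [4, 1, 4, 1, 2]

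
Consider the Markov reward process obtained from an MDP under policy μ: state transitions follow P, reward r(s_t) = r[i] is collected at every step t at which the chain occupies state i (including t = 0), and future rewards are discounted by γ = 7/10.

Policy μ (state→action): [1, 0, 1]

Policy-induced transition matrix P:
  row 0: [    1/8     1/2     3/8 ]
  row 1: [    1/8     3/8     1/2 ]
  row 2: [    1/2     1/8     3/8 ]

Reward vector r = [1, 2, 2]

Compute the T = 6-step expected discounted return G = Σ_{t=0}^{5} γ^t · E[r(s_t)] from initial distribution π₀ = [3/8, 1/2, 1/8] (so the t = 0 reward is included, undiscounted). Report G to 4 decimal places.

G = 5.0339

t=0: π = [0.3750, 0.5000, 0.1250], E[r] = 1.6250, γ^t·E[r] = 1.625000, running G = 1.625000
t=1: π = [0.1719, 0.3906, 0.4375], E[r] = 1.8281, γ^t·E[r] = 1.279688, running G = 2.904688
t=2: π = [0.2891, 0.2871, 0.4238], E[r] = 1.7109, γ^t·E[r] = 0.838359, running G = 3.743047
t=3: π = [0.2839, 0.3052, 0.4109], E[r] = 1.7161, γ^t·E[r] = 0.588610, running G = 4.331657
t=4: π = [0.2791, 0.3078, 0.4131], E[r] = 1.7209, γ^t·E[r] = 0.413192, running G = 4.744849
t=5: π = [0.2799, 0.3066, 0.4135], E[r] = 1.7201, γ^t·E[r] = 0.289092, running G = 5.033941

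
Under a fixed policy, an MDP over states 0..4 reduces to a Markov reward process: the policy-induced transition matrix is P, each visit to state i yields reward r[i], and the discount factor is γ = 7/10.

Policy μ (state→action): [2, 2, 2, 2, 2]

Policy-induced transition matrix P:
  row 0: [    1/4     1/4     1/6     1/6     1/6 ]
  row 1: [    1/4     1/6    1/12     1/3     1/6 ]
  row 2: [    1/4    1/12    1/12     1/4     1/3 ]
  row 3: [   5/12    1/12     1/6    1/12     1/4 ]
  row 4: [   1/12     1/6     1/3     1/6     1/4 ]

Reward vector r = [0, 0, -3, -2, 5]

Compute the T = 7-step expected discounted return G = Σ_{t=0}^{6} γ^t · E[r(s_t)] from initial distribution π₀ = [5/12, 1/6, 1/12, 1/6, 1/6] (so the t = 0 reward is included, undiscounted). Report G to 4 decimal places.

t=0: π = [0.4167, 0.1667, 0.0833, 0.1667, 0.1667], E[r] = 0.2500, γ^t·E[r] = 0.250000, running G = 0.250000
t=1: π = [0.2500, 0.1806, 0.1736, 0.1875, 0.2083], E[r] = 0.1458, γ^t·E[r] = 0.102083, running G = 0.352083
t=2: π = [0.2465, 0.1574, 0.1719, 0.1956, 0.2286], E[r] = 0.2361, γ^t·E[r] = 0.115694, running G = 0.467778
t=3: π = [0.2445, 0.1566, 0.1773, 0.1909, 0.2307], E[r] = 0.2395, γ^t·E[r] = 0.082144, running G = 0.549922
t=4: π = [0.2434, 0.1564, 0.1773, 0.1916, 0.2314], E[r] = 0.2416, γ^t·E[r] = 0.058020, running G = 0.607942
t=5: π = [0.2434, 0.1562, 0.1774, 0.1915, 0.2315], E[r] = 0.2420, γ^t·E[r] = 0.040671, running G = 0.648612
t=6: π = [0.2433, 0.1562, 0.1774, 0.1915, 0.2315], E[r] = 0.2421, γ^t·E[r] = 0.028478, running G = 0.677090

G = 0.6771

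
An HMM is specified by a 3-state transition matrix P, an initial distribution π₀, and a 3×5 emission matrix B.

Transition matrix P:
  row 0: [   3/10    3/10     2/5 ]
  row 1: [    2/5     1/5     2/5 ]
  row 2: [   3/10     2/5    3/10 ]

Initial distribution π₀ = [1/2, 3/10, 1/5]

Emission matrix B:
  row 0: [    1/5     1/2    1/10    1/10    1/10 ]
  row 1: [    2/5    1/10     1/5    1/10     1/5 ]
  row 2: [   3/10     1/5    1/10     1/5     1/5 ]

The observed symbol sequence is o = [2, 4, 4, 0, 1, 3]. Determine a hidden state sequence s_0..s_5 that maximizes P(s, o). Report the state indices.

path = [1, 2, 2, 1, 0, 2]

t=0: δ = [5.000e-02, 6.000e-02, 2.000e-02]  (obs o_0=2)
t=1: δ = [2.400e-03, 3.000e-03, 4.800e-03]  ψ = [1, 0, 1]  (obs o_1=4)
t=2: δ = [1.440e-04, 3.840e-04, 2.880e-04]  ψ = [2, 2, 2]  (obs o_2=4)
t=3: δ = [3.072e-05, 4.608e-05, 4.608e-05]  ψ = [1, 2, 1]  (obs o_3=0)
t=4: δ = [9.216e-06, 1.843e-06, 3.686e-06]  ψ = [1, 2, 1]  (obs o_4=1)
t=5: δ = [2.765e-07, 2.765e-07, 7.373e-07]  ψ = [0, 0, 0]  (obs o_5=3)
backtrack: best end state = 2; path = [1, 2, 2, 1, 0, 2]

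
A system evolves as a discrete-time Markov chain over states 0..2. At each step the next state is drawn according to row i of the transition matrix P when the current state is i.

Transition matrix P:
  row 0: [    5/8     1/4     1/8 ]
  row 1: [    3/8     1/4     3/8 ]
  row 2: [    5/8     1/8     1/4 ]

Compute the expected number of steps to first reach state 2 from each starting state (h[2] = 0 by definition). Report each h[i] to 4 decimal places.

h = [5.3333, 4.0000, 0.0000]

First-step conditioning: h[2] = 0; for i ≠ 2, h[i] = 1 + Σ_k P[i][k]·h[k].
  h[0] = 1 + 5/8·h[0] + 1/4·h[1]
  h[1] = 1 + 3/8·h[0] + 1/4·h[1]
Solving the 2×2 linear system over states ≠ 2 gives exactly h = [16/3, 4, 0] (h[2] = 0 is the target).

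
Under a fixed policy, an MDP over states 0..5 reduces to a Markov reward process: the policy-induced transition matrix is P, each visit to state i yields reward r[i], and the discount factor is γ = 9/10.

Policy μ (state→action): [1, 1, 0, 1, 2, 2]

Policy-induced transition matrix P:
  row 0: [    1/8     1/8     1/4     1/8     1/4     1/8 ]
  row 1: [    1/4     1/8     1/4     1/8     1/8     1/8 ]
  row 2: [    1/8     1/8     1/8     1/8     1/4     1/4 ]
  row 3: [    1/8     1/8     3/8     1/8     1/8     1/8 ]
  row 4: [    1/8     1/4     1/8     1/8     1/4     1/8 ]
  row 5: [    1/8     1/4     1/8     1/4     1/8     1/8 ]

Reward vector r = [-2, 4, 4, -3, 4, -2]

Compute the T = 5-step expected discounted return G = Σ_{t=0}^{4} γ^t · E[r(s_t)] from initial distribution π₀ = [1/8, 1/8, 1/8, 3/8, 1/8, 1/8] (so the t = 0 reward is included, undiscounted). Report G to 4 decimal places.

t=0: π = [0.1250, 0.1250, 0.1250, 0.3750, 0.1250, 0.1250], E[r] = -0.1250, γ^t·E[r] = -0.125000, running G = -0.125000
t=1: π = [0.1406, 0.1563, 0.2500, 0.1406, 0.1719, 0.1406], E[r] = 1.3281, γ^t·E[r] = 1.195313, running G = 1.070313
t=2: π = [0.1445, 0.1641, 0.1973, 0.1426, 0.1953, 0.1563], E[r] = 1.1973, γ^t·E[r] = 0.969785, running G = 2.040098
t=3: π = [0.1455, 0.1689, 0.1992, 0.1445, 0.1921, 0.1497], E[r] = 1.2173, γ^t·E[r] = 0.887401, running G = 2.927499
t=4: π = [0.1461, 0.1677, 0.2004, 0.1437, 0.1921, 0.1499], E[r] = 1.2179, γ^t·E[r] = 0.799081, running G = 3.726580

G = 3.7266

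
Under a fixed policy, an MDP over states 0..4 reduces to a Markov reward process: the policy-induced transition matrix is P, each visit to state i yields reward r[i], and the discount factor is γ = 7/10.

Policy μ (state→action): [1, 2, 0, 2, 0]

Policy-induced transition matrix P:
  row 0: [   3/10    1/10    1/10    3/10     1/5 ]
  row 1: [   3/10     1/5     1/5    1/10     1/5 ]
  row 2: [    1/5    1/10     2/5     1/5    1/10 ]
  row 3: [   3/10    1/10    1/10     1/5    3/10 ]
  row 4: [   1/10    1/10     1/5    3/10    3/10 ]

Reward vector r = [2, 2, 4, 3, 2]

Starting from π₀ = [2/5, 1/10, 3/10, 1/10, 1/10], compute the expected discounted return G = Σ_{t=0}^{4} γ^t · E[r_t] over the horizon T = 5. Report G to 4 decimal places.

t=0: π = [0.4000, 0.1000, 0.3000, 0.1000, 0.1000], E[r] = 2.7000, γ^t·E[r] = 2.700000, running G = 2.700000
t=1: π = [0.2500, 0.1100, 0.2100, 0.2400, 0.1900], E[r] = 2.6600, γ^t·E[r] = 1.862000, running G = 4.562000
t=2: π = [0.2410, 0.1110, 0.1930, 0.2330, 0.2220], E[r] = 2.6190, γ^t·E[r] = 1.283310, running G = 5.845310
t=3: π = [0.2363, 0.1111, 0.1912, 0.2352, 0.2262], E[r] = 2.6176, γ^t·E[r] = 0.897837, running G = 6.743147
t=4: π = [0.2356, 0.1111, 0.1911, 0.2351, 0.2270], E[r] = 2.6173, γ^t·E[r] = 0.628419, running G = 7.371565

G = 7.3716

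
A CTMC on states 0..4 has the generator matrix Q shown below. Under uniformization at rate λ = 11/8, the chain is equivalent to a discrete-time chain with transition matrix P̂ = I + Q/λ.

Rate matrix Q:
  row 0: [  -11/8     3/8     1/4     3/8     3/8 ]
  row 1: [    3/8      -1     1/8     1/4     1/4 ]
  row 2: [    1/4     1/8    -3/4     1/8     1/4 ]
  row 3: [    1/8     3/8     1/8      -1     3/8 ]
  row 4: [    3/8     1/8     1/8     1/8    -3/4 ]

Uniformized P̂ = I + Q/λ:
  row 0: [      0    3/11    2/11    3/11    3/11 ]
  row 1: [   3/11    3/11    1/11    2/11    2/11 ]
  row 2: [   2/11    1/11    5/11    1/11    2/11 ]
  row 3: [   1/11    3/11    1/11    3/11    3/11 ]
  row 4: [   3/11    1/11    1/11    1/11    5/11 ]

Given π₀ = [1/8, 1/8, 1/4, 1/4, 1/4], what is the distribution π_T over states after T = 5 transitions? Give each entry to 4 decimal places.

t=0: π = [0.1250, 0.1250, 0.2500, 0.2500, 0.2500]
t=1: π = [0.1705, 0.1818, 0.1932, 0.1705, 0.2841]
t=2: π = [0.1777, 0.1860, 0.1767, 0.1694, 0.2903]
t=3: π = [0.1774, 0.1878, 0.1713, 0.1709, 0.2925]
t=4: π = [0.1777, 0.1884, 0.1693, 0.1713, 0.2933]
t=5: π = [0.1777, 0.1886, 0.1686, 0.1715, 0.2935]

π = [0.1777, 0.1886, 0.1686, 0.1715, 0.2935]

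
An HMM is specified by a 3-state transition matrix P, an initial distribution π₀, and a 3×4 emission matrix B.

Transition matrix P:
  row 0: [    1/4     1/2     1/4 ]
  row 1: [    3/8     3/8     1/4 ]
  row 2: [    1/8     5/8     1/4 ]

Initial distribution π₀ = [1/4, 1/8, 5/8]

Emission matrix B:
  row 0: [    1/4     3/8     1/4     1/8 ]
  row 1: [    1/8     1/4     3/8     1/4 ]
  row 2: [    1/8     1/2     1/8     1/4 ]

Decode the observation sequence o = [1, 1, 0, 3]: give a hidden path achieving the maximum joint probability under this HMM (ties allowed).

t=0: δ = [9.375e-02, 3.125e-02, 3.125e-01]  (obs o_0=1)
t=1: δ = [1.465e-02, 4.883e-02, 3.906e-02]  ψ = [2, 2, 2]  (obs o_1=1)
t=2: δ = [4.578e-03, 3.052e-03, 1.526e-03]  ψ = [1, 2, 1]  (obs o_2=0)
t=3: δ = [1.431e-04, 5.722e-04, 2.861e-04]  ψ = [0, 0, 0]  (obs o_3=3)
backtrack: best end state = 1; path = [2, 1, 0, 1]

path = [2, 1, 0, 1]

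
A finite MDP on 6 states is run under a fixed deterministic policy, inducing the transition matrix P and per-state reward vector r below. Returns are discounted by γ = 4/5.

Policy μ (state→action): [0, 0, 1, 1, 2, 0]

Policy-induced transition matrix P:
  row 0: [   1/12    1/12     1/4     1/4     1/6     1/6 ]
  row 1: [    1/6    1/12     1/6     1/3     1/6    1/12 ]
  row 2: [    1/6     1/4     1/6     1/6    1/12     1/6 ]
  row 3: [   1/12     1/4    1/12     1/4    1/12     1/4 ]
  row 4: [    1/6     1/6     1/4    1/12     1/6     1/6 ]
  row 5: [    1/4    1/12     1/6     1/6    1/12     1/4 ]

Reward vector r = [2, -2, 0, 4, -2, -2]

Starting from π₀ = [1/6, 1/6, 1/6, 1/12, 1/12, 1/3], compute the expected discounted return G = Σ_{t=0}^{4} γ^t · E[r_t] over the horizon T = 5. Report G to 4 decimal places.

t=0: π = [0.1667, 0.1667, 0.1667, 0.0833, 0.0833, 0.3333], E[r] = -0.5000, γ^t·E[r] = -0.500000, running G = -0.500000
t=1: π = [0.1736, 0.1319, 0.1806, 0.2083, 0.1181, 0.1875], E[r] = 0.3056, γ^t·E[r] = 0.244444, running G = -0.255556
t=2: π = [0.1505, 0.1580, 0.1736, 0.2106, 0.1186, 0.1887], E[r] = 0.2130, γ^t·E[r] = 0.136296, running G = -0.119259
t=3: π = [0.1523, 0.1573, 0.1715, 0.2132, 0.1189, 0.1868], E[r] = 0.2315, γ^t·E[r] = 0.118519, running G = -0.000741
t=4: π = [0.1518, 0.1574, 0.1715, 0.2134, 0.1190, 0.1869], E[r] = 0.2306, γ^t·E[r] = 0.094472, running G = 0.093732

G = 0.0937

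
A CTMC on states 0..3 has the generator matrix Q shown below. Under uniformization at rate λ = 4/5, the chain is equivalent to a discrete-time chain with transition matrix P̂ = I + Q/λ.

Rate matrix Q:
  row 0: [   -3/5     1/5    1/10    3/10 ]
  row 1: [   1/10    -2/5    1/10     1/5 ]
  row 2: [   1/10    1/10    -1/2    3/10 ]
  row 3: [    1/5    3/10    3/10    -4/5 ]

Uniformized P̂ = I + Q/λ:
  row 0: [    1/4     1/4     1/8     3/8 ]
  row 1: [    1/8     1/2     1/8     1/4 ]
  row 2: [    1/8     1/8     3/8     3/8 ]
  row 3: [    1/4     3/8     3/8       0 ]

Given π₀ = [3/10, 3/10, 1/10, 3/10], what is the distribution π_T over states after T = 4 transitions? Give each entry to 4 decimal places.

π = [0.1773, 0.3332, 0.2466, 0.2430]

t=0: π = [0.3000, 0.3000, 0.1000, 0.3000]
t=1: π = [0.2000, 0.3500, 0.2250, 0.2250]
t=2: π = [0.1781, 0.3375, 0.2375, 0.2469]
t=3: π = [0.1781, 0.3355, 0.2461, 0.2402]
t=4: π = [0.1773, 0.3332, 0.2466, 0.2430]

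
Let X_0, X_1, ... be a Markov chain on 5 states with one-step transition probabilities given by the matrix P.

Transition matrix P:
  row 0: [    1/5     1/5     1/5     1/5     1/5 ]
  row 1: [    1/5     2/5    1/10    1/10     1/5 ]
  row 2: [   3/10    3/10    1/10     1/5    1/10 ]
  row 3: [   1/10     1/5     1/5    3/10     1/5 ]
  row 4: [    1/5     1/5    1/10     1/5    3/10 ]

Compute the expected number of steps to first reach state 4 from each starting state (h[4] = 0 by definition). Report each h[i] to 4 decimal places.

h = [5.4268, 5.3659, 5.9146, 5.4268, 0.0000]

First-step conditioning: h[4] = 0; for i ≠ 4, h[i] = 1 + Σ_k P[i][k]·h[k].
  h[0] = 1 + 1/5·h[0] + 1/5·h[1] + 1/5·h[2] + 1/5·h[3]
  h[1] = 1 + 1/5·h[0] + 2/5·h[1] + 1/10·h[2] + 1/10·h[3]
  h[2] = 1 + 3/10·h[0] + 3/10·h[1] + 1/10·h[2] + 1/5·h[3]
  h[3] = 1 + 1/10·h[0] + 1/5·h[1] + 1/5·h[2] + 3/10·h[3]
Solving the 4×4 linear system over states ≠ 4 gives exactly h = [445/82, 220/41, 485/82, 445/82, 0] (h[4] = 0 is the target).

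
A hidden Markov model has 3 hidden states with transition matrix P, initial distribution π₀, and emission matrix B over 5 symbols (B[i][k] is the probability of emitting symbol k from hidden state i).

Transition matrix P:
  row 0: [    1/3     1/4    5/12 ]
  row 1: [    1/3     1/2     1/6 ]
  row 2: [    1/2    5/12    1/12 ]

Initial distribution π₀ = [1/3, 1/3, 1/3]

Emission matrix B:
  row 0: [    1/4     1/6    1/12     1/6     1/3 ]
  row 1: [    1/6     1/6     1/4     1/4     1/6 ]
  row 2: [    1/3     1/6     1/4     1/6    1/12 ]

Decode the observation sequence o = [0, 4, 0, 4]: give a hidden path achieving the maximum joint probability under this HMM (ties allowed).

path = [2, 0, 2, 0]

t=0: δ = [8.333e-02, 5.556e-02, 1.111e-01]  (obs o_0=0)
t=1: δ = [1.852e-02, 7.716e-03, 2.894e-03]  ψ = [2, 2, 0]  (obs o_1=4)
t=2: δ = [1.543e-03, 7.716e-04, 2.572e-03]  ψ = [0, 0, 0]  (obs o_2=0)
t=3: δ = [4.287e-04, 1.786e-04, 5.358e-05]  ψ = [2, 2, 0]  (obs o_3=4)
backtrack: best end state = 0; path = [2, 0, 2, 0]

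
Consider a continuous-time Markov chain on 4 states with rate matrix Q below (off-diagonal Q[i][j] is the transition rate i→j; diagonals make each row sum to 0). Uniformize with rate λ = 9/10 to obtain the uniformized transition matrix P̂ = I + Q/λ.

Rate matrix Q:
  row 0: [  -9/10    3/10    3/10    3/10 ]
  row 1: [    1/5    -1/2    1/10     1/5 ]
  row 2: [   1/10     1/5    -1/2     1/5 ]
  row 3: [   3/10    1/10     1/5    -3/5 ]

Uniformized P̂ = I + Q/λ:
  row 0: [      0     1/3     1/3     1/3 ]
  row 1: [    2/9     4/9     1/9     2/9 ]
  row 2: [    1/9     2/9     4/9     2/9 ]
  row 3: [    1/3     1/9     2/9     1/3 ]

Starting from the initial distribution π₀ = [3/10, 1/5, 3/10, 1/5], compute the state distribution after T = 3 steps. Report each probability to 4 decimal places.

t=0: π = [0.3000, 0.2000, 0.3000, 0.2000]
t=1: π = [0.1444, 0.2778, 0.3000, 0.2778]
t=2: π = [0.1877, 0.2691, 0.2741, 0.2691]
t=3: π = [0.1800, 0.2730, 0.2741, 0.2730]

π = [0.1800, 0.2730, 0.2741, 0.2730]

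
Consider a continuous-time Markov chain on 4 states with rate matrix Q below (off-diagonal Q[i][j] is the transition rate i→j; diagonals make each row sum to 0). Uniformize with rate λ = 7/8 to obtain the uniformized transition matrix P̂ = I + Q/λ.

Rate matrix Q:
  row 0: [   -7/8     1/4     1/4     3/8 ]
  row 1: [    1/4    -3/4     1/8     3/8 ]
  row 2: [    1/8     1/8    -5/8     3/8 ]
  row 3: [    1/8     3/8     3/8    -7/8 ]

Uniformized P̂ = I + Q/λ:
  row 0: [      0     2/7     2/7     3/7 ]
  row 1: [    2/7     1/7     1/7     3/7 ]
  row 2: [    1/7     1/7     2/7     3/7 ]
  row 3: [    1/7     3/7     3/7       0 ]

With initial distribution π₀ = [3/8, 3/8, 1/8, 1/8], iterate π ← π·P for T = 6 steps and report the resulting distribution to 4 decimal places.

π = [0.1560, 0.2518, 0.2934, 0.2989]

t=0: π = [0.3750, 0.3750, 0.1250, 0.1250]
t=1: π = [0.1429, 0.2321, 0.2500, 0.3750]
t=2: π = [0.1556, 0.2704, 0.3061, 0.2679]
t=3: π = [0.1593, 0.2416, 0.2853, 0.3138]
t=4: π = [0.1546, 0.2553, 0.2960, 0.2941]
t=5: π = [0.1572, 0.2490, 0.2913, 0.3025]
t=6: π = [0.1560, 0.2518, 0.2934, 0.2989]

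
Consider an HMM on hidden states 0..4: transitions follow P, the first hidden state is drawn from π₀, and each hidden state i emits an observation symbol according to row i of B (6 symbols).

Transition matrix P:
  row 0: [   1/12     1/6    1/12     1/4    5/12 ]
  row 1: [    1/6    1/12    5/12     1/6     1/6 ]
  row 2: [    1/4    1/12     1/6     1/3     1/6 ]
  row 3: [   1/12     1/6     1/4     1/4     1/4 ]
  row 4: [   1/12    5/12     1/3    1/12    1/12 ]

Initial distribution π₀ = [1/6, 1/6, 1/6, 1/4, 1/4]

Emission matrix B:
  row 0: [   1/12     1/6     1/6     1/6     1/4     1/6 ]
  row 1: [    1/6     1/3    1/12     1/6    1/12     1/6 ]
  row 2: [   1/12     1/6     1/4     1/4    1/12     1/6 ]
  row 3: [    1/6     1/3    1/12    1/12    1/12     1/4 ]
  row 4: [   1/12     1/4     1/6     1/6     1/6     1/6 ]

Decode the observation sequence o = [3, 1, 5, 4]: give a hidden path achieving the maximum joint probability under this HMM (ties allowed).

path = [4, 1, 2, 0]

t=0: δ = [2.778e-02, 2.778e-02, 4.167e-02, 2.083e-02, 4.167e-02]  (obs o_0=3)
t=1: δ = [1.736e-03, 5.787e-03, 2.315e-03, 4.630e-03, 2.894e-03]  ψ = [2, 4, 4, 2, 0]  (obs o_1=1)
t=2: δ = [1.608e-04, 2.009e-04, 4.019e-04, 2.894e-04, 1.929e-04]  ψ = [1, 4, 1, 3, 3]  (obs o_2=5)
t=3: δ = [2.512e-05, 6.698e-06, 6.977e-06, 1.116e-05, 1.206e-05]  ψ = [2, 4, 1, 2, 3]  (obs o_3=4)
backtrack: best end state = 0; path = [4, 1, 2, 0]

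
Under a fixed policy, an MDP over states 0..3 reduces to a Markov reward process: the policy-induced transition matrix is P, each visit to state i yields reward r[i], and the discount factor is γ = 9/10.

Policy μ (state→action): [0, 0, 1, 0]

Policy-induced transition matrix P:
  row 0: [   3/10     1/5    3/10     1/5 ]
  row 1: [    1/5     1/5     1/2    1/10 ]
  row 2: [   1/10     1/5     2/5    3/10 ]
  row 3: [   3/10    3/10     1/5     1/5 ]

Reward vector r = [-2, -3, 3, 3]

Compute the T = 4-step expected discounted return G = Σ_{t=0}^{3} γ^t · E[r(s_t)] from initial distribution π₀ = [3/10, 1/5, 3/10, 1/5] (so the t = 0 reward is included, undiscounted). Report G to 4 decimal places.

t=0: π = [0.3000, 0.2000, 0.3000, 0.2000], E[r] = 0.3000, γ^t·E[r] = 0.300000, running G = 0.300000
t=1: π = [0.2200, 0.2200, 0.3500, 0.2100], E[r] = 0.5800, γ^t·E[r] = 0.522000, running G = 0.822000
t=2: π = [0.2080, 0.2210, 0.3580, 0.2130], E[r] = 0.6340, γ^t·E[r] = 0.513540, running G = 1.335540
t=3: π = [0.2063, 0.2213, 0.3587, 0.2137], E[r] = 0.6407, γ^t·E[r] = 0.467070, running G = 1.802610

G = 1.8026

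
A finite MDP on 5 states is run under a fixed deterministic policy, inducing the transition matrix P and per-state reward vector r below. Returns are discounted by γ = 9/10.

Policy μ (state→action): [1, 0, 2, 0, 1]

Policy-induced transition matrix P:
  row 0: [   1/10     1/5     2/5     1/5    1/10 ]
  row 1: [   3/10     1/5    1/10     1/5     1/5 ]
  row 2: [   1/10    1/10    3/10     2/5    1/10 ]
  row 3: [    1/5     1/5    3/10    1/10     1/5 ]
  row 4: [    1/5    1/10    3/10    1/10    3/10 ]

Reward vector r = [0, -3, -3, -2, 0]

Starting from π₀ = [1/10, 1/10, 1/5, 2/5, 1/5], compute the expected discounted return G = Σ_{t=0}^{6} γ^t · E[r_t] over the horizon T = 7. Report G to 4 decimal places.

t=0: π = [0.1000, 0.1000, 0.2000, 0.4000, 0.2000], E[r] = -1.7000, γ^t·E[r] = -1.700000, running G = -1.700000
t=1: π = [0.1800, 0.1600, 0.2900, 0.1800, 0.1900], E[r] = -1.7100, γ^t·E[r] = -1.539000, running G = -3.239000
t=2: π = [0.1690, 0.1520, 0.2860, 0.2210, 0.1720], E[r] = -1.7560, γ^t·E[r] = -1.422360, running G = -4.661360
t=3: π = [0.1697, 0.1542, 0.2865, 0.2179, 0.1717], E[r] = -1.7579, γ^t·E[r] = -1.281509, running G = -5.942869
t=4: π = [0.1698, 0.1542, 0.2861, 0.2183, 0.1716], E[r] = -1.7576, γ^t·E[r] = -1.153168, running G = -7.096037
t=5: π = [0.1698, 0.1542, 0.2861, 0.2182, 0.1716], E[r] = -1.7576, γ^t·E[r] = -1.037846, running G = -8.133883
t=6: π = [0.1698, 0.1542, 0.2861, 0.2182, 0.1716], E[r] = -1.7576, γ^t·E[r] = -0.934058, running G = -9.067941

G = -9.0679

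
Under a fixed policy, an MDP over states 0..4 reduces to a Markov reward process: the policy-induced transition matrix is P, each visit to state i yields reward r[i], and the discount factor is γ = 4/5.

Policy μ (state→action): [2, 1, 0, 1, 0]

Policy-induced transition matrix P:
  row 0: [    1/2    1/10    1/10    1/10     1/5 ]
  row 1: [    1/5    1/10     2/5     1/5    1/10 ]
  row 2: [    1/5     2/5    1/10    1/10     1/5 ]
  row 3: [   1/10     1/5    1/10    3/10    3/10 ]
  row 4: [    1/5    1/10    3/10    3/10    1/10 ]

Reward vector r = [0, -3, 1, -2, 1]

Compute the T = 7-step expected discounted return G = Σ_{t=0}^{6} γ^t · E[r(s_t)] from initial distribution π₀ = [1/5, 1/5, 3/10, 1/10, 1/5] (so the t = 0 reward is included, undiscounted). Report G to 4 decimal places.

G = -1.9357

t=0: π = [0.2000, 0.2000, 0.3000, 0.1000, 0.2000], E[r] = -0.3000, γ^t·E[r] = -0.300000, running G = -0.300000
t=1: π = [0.2500, 0.2000, 0.2000, 0.1800, 0.1700], E[r] = -0.5900, γ^t·E[r] = -0.472000, running G = -0.772000
t=2: π = [0.2570, 0.1780, 0.1940, 0.1900, 0.1810], E[r] = -0.5390, γ^t·E[r] = -0.344960, running G = -1.116960
t=3: π = [0.2581, 0.1772, 0.1896, 0.1920, 0.1831], E[r] = -0.5429, γ^t·E[r] = -0.277965, running G = -1.394925
t=4: π = [0.2582, 0.1761, 0.1898, 0.1927, 0.1832], E[r] = -0.5408, γ^t·E[r] = -0.221499, running G = -1.616424
t=5: π = [0.2582, 0.1762, 0.1895, 0.1928, 0.1833], E[r] = -0.5414, γ^t·E[r] = -0.177405, running G = -1.793829
t=6: π = [0.2582, 0.1761, 0.1895, 0.1928, 0.1833], E[r] = -0.5412, γ^t·E[r] = -0.141870, running G = -1.935699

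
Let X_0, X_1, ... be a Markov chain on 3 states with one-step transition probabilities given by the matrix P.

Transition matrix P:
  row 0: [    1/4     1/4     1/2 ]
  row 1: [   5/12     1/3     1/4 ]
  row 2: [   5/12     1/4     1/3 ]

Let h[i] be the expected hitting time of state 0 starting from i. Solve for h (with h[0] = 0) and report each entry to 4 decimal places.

First-step conditioning: h[0] = 0; for i ≠ 0, h[i] = 1 + Σ_k P[i][k]·h[k].
  h[1] = 1 + 1/3·h[1] + 1/4·h[2]
  h[2] = 1 + 1/4·h[1] + 1/3·h[2]
Solving the 2×2 linear system over states ≠ 0 gives exactly h = [0, 12/5, 12/5] (h[0] = 0 is the target).

h = [0.0000, 2.4000, 2.4000]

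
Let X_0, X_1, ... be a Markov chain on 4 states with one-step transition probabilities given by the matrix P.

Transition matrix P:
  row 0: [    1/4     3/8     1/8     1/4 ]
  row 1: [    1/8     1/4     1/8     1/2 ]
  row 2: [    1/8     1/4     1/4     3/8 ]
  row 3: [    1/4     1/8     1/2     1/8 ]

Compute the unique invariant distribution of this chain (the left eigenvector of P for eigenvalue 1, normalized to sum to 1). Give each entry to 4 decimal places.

π = [0.1864, 0.2352, 0.2735, 0.3049]

Balance equations π_j = Σ_i π_i·P[i][j]:
  π_0 = 1/4·π_0 + 1/8·π_1 + 1/8·π_2 + 1/4·π_3
  π_1 = 3/8·π_0 + 1/4·π_1 + 1/4·π_2 + 1/8·π_3
  π_2 = 1/8·π_0 + 1/8·π_1 + 1/4·π_2 + 1/2·π_3
  normalize: π_0 + π_1 + π_2 + π_3 = 1
Solving the linear system gives exactly π = [107/574, 135/574, 157/574, 25/82].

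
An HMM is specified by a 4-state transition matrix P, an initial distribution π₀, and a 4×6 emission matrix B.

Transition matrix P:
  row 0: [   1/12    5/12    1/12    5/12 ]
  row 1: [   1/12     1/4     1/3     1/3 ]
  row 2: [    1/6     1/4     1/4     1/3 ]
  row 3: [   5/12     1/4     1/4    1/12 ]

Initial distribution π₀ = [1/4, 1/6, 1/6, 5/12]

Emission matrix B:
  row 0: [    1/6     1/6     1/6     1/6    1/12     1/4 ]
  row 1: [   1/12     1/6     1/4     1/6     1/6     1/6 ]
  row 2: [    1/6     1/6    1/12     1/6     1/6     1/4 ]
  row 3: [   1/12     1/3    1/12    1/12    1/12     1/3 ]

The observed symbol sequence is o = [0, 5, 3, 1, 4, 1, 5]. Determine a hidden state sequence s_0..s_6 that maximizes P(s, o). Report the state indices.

path = [0, 3, 0, 3, 0, 3, 0]

t=0: δ = [4.167e-02, 1.389e-02, 2.778e-02, 3.472e-02]  (obs o_0=0)
t=1: δ = [3.617e-03, 2.894e-03, 2.170e-03, 5.787e-03]  ψ = [3, 0, 3, 0]  (obs o_1=5)
t=2: δ = [4.019e-04, 2.512e-04, 2.411e-04, 1.256e-04]  ψ = [3, 0, 3, 0]  (obs o_2=3)
t=3: δ = [8.721e-06, 2.791e-05, 1.395e-05, 5.582e-05]  ψ = [3, 0, 1, 0]  (obs o_3=1)
t=4: δ = [1.938e-06, 2.326e-06, 2.326e-06, 7.752e-07]  ψ = [3, 3, 3, 1]  (obs o_4=4)
t=5: δ = [6.460e-08, 1.346e-07, 1.292e-07, 2.692e-07]  ψ = [2, 0, 1, 0]  (obs o_5=1)
t=6: δ = [2.804e-08, 1.122e-08, 1.682e-08, 1.495e-08]  ψ = [3, 3, 3, 1]  (obs o_6=5)
backtrack: best end state = 0; path = [0, 3, 0, 3, 0, 3, 0]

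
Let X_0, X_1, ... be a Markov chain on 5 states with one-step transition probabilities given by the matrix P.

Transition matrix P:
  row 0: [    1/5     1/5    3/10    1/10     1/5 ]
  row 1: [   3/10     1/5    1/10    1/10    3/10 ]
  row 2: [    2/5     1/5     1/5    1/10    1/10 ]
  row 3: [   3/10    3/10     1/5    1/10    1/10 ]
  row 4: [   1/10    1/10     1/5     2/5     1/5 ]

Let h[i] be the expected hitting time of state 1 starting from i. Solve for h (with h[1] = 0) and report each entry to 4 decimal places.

h = [5.0314, 0.0000, 5.0000, 4.4969, 5.3774]

First-step conditioning: h[1] = 0; for i ≠ 1, h[i] = 1 + Σ_k P[i][k]·h[k].
  h[0] = 1 + 1/5·h[0] + 3/10·h[2] + 1/10·h[3] + 1/5·h[4]
  h[2] = 1 + 2/5·h[0] + 1/5·h[2] + 1/10·h[3] + 1/10·h[4]
  h[3] = 1 + 3/10·h[0] + 1/5·h[2] + 1/10·h[3] + 1/10·h[4]
  h[4] = 1 + 1/10·h[0] + 1/5·h[2] + 2/5·h[3] + 1/5·h[4]
Solving the 4×4 linear system over states ≠ 1 gives exactly h = [800/159, 0, 5, 715/159, 285/53] (h[1] = 0 is the target).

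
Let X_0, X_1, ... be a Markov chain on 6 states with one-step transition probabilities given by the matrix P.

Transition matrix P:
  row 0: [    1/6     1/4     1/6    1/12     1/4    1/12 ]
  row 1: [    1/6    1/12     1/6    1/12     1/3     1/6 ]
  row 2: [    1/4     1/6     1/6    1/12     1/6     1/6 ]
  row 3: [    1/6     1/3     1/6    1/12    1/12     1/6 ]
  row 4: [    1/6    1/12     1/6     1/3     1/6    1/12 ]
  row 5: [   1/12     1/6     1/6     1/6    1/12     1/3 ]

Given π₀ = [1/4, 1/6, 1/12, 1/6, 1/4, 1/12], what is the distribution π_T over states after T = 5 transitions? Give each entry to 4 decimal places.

t=0: π = [0.2500, 0.1667, 0.0833, 0.1667, 0.2500, 0.0833]
t=1: π = [0.1667, 0.1806, 0.1667, 0.1528, 0.1944, 0.1389]
t=2: π = [0.1690, 0.1748, 0.1667, 0.1435, 0.1863, 0.1597]
t=3: π = [0.1672, 0.1746, 0.1667, 0.1432, 0.1846, 0.1637]
t=4: π = [0.1669, 0.1745, 0.1667, 0.1431, 0.1841, 0.1646]
t=5: π = [0.1668, 0.1745, 0.1667, 0.1431, 0.1840, 0.1649]

π = [0.1668, 0.1745, 0.1667, 0.1431, 0.1840, 0.1649]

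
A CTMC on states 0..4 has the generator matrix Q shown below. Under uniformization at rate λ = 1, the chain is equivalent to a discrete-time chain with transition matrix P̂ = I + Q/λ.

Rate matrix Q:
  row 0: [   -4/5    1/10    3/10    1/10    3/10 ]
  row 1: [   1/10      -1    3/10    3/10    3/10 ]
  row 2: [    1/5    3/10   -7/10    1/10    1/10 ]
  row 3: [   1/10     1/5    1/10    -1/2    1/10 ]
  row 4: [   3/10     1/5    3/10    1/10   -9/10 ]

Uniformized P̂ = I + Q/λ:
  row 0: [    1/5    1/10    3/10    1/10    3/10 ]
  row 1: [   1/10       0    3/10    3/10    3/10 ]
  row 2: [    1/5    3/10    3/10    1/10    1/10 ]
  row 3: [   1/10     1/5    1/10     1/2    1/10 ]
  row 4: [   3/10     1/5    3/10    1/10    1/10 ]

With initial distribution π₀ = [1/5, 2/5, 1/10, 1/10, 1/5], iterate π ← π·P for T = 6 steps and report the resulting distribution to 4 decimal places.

t=0: π = [0.2000, 0.4000, 0.1000, 0.1000, 0.2000]
t=1: π = [0.1700, 0.1100, 0.2800, 0.2200, 0.2200]
t=2: π = [0.1890, 0.1890, 0.2560, 0.2100, 0.1560]
t=3: π = [0.1757, 0.1689, 0.2580, 0.2218, 0.1756]
t=4: π = [0.1785, 0.1745, 0.2556, 0.2225, 0.1689]
t=5: π = [0.1772, 0.1728, 0.2555, 0.2239, 0.1706]
t=6: π = [0.1774, 0.1733, 0.2552, 0.2241, 0.1700]

π = [0.1774, 0.1733, 0.2552, 0.2241, 0.1700]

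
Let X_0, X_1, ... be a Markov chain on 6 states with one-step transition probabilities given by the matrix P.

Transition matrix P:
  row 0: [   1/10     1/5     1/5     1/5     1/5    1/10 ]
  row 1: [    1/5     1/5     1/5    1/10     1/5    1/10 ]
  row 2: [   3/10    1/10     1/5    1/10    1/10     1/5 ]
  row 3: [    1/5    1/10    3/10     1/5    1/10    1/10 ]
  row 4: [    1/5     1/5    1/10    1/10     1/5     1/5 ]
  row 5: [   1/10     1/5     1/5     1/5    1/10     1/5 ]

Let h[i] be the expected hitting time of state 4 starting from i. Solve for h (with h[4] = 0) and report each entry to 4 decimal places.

First-step conditioning: h[4] = 0; for i ≠ 4, h[i] = 1 + Σ_k P[i][k]·h[k].
  h[0] = 1 + 1/10·h[0] + 1/5·h[1] + 1/5·h[2] + 1/5·h[3] + 1/10·h[5]
  h[1] = 1 + 1/5·h[0] + 1/5·h[1] + 1/5·h[2] + 1/10·h[3] + 1/10·h[5]
  h[2] = 1 + 3/10·h[0] + 1/10·h[1] + 1/5·h[2] + 1/10·h[3] + 1/5·h[5]
  h[3] = 1 + 1/5·h[0] + 1/10·h[1] + 3/10·h[2] + 1/5·h[3] + 1/10·h[5]
  h[5] = 1 + 1/10·h[0] + 1/5·h[1] + 1/5·h[2] + 1/5·h[3] + 1/5·h[5]
Solving the 5×5 linear system over states ≠ 4 gives exactly h = [74/11, 17782/2673, 200/27, 19982/2673, 0, 740/99] (h[4] = 0 is the target).

h = [6.7273, 6.6525, 7.4074, 7.4755, 0.0000, 7.4747]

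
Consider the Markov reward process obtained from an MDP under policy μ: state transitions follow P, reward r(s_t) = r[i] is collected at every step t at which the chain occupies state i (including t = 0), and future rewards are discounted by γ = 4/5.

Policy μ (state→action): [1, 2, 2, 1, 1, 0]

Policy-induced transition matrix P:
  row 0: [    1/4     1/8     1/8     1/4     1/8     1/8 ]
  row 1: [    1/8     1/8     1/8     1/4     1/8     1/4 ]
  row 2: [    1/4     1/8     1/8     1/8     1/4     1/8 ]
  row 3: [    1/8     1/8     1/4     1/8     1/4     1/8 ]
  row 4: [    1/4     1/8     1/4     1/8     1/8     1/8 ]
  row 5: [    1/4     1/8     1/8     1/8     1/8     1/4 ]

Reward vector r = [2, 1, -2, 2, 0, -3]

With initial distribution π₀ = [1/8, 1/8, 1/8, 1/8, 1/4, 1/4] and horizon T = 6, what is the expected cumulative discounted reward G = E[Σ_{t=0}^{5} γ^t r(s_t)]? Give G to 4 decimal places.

G = -0.2254

t=0: π = [0.1250, 0.1250, 0.1250, 0.1250, 0.2500, 0.2500], E[r] = -0.3750, γ^t·E[r] = -0.375000, running G = -0.375000
t=1: π = [0.2188, 0.1250, 0.1719, 0.1563, 0.1563, 0.1719], E[r] = 0.0156, γ^t·E[r] = 0.012500, running G = -0.362500
t=2: π = [0.2148, 0.1250, 0.1641, 0.1680, 0.1660, 0.1621], E[r] = 0.0762, γ^t·E[r] = 0.048750, running G = -0.313750
t=3: π = [0.2134, 0.1250, 0.1667, 0.1675, 0.1665, 0.1609], E[r] = 0.0706, γ^t·E[r] = 0.036125, running G = -0.277625
t=4: π = [0.2134, 0.1250, 0.1667, 0.1673, 0.1668, 0.1607], E[r] = 0.0708, γ^t·E[r] = 0.028988, running G = -0.248638
t=5: π = [0.2135, 0.1250, 0.1668, 0.1673, 0.1668, 0.1607], E[r] = 0.0709, γ^t·E[r] = 0.023221, running G = -0.225416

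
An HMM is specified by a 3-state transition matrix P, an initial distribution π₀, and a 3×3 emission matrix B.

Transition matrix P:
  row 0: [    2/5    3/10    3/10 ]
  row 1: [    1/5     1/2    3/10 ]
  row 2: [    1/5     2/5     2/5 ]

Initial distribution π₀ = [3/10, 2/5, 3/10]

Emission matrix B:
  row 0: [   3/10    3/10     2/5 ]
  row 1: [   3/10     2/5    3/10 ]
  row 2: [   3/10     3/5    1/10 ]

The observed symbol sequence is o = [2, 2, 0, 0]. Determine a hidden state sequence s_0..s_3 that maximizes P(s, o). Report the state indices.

path = [1, 1, 1, 1]

t=0: δ = [1.200e-01, 1.200e-01, 3.000e-02]  (obs o_0=2)
t=1: δ = [1.920e-02, 1.800e-02, 3.600e-03]  ψ = [0, 1, 0]  (obs o_1=2)
t=2: δ = [2.304e-03, 2.700e-03, 1.728e-03]  ψ = [0, 1, 0]  (obs o_2=0)
t=3: δ = [2.765e-04, 4.050e-04, 2.430e-04]  ψ = [0, 1, 1]  (obs o_3=0)
backtrack: best end state = 1; path = [1, 1, 1, 1]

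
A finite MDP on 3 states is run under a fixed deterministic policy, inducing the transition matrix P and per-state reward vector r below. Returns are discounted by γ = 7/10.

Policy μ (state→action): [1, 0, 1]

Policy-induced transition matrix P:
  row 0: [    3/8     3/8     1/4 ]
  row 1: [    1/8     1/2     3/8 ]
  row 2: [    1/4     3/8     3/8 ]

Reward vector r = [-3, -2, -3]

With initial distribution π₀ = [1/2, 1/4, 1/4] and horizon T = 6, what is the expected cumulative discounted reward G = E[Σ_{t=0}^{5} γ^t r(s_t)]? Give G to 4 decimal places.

G = -7.7587

t=0: π = [0.5000, 0.2500, 0.2500], E[r] = -2.7500, γ^t·E[r] = -2.750000, running G = -2.750000
t=1: π = [0.2813, 0.4063, 0.3125], E[r] = -2.5938, γ^t·E[r] = -1.815625, running G = -4.565625
t=2: π = [0.2344, 0.4258, 0.3398], E[r] = -2.5742, γ^t·E[r] = -1.261367, running G = -5.826992
t=3: π = [0.2261, 0.4282, 0.3457], E[r] = -2.5718, γ^t·E[r] = -0.882120, running G = -6.709112
t=4: π = [0.2247, 0.4285, 0.3467], E[r] = -2.5715, γ^t·E[r] = -0.617410, running G = -7.326522
t=5: π = [0.2245, 0.4286, 0.3469], E[r] = -2.5714, γ^t·E[r] = -0.432181, running G = -7.758703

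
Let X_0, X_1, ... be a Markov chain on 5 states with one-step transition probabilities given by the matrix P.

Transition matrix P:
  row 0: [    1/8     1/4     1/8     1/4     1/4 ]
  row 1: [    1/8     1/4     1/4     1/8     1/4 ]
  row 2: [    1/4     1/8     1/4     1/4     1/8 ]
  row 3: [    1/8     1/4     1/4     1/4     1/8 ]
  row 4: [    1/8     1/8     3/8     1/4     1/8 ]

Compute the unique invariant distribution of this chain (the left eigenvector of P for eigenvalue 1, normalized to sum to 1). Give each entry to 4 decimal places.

π = [0.1564, 0.1974, 0.2516, 0.2253, 0.1692]

Balance equations π_j = Σ_i π_i·P[i][j]:
  π_0 = 1/8·π_0 + 1/8·π_1 + 1/4·π_2 + 1/8·π_3 + 1/8·π_4
  π_1 = 1/4·π_0 + 1/4·π_1 + 1/8·π_2 + 1/4·π_3 + 1/8·π_4
  π_2 = 1/8·π_0 + 1/4·π_1 + 1/4·π_2 + 1/4·π_3 + 3/8·π_4
  π_3 = 1/4·π_0 + 1/8·π_1 + 1/4·π_2 + 1/4·π_3 + 1/4·π_4
  normalize: π_0 + π_1 + π_2 + π_3 + π_4 = 1
Solving the linear system gives exactly π = [661/4225, 834/4225, 1063/4225, 952/4225, 11/65].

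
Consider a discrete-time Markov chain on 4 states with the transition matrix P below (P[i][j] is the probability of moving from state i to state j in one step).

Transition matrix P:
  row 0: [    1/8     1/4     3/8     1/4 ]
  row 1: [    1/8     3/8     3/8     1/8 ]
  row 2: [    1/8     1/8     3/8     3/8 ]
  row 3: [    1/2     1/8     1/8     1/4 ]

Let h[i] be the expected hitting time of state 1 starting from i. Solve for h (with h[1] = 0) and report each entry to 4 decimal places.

First-step conditioning: h[1] = 0; for i ≠ 1, h[i] = 1 + Σ_k P[i][k]·h[k].
  h[0] = 1 + 1/8·h[0] + 3/8·h[2] + 1/4·h[3]
  h[2] = 1 + 1/8·h[0] + 3/8·h[2] + 3/8·h[3]
  h[3] = 1 + 1/2·h[0] + 1/8·h[2] + 1/4·h[3]
Solving the 3×3 linear system over states ≠ 1 gives exactly h = [176/31, 0, 200/31, 192/31] (h[1] = 0 is the target).

h = [5.6774, 0.0000, 6.4516, 6.1935]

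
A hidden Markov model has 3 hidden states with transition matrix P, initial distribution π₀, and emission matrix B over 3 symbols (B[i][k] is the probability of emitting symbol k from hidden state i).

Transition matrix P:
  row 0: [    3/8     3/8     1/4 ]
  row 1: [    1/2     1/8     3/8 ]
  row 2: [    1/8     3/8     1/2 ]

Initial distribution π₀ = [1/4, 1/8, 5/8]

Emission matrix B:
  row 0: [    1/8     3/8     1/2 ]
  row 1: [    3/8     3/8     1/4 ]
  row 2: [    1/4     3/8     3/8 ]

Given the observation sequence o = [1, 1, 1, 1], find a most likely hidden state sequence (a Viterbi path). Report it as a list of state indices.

path = [2, 2, 2, 2]

t=0: δ = [9.375e-02, 4.688e-02, 2.344e-01]  (obs o_0=1)
t=1: δ = [1.318e-02, 3.296e-02, 4.395e-02]  ψ = [0, 2, 2]  (obs o_1=1)
t=2: δ = [6.180e-03, 6.180e-03, 8.240e-03]  ψ = [1, 2, 2]  (obs o_2=1)
t=3: δ = [1.159e-03, 1.159e-03, 1.545e-03]  ψ = [1, 2, 2]  (obs o_3=1)
backtrack: best end state = 2; path = [2, 2, 2, 2]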